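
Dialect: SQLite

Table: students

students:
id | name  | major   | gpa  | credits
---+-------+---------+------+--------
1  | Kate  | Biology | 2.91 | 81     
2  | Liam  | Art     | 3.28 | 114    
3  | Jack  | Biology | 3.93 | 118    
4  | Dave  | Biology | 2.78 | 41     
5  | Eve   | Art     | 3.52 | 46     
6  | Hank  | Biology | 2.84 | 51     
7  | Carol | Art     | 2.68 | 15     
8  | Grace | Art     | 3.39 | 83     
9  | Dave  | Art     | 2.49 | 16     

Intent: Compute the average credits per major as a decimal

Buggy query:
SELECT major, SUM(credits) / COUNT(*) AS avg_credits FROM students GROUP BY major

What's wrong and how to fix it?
Bug: Both operands are integers, so '/' performs integer division and truncates

Fix: Cast one side to REAL so the division keeps the fractional part

Corrected query:
SELECT major, SUM(credits) * 1.0 / COUNT(*) AS avg_credits FROM students GROUP BY major

Result:
major   | avg_credits
--------+------------
Art     | 54.8       
Biology | 72.75      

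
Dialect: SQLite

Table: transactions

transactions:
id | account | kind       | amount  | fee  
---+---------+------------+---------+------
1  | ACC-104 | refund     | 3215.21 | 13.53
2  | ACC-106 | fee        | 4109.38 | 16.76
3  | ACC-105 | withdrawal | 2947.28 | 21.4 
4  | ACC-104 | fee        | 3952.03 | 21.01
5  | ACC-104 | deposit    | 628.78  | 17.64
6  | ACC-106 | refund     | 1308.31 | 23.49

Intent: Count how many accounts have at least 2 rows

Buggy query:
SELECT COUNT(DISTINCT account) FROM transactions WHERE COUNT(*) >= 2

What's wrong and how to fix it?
Bug: COUNT(*) cannot appear in WHERE; the per-group count doesn't exist yet

Fix: Use a subquery that GROUPs and filters with HAVING, then count its rows

Corrected query:
SELECT COUNT(*) FROM (SELECT account FROM transactions GROUP BY account HAVING COUNT(*) >= 2)

Result:
COUNT(*)
--------
2       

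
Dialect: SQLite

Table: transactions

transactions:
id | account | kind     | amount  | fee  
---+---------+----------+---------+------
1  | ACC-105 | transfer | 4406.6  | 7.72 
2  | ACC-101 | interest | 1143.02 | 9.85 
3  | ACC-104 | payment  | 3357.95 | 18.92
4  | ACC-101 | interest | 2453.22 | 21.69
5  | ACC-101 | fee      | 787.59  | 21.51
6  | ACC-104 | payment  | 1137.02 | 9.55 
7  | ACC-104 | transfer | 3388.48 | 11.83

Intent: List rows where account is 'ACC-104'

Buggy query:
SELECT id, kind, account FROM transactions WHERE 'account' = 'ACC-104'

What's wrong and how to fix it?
Bug: Single quotes denote string literals in SQL; the column name is being compared as a constant string

Fix: Remove the quotes around the column name (or use double quotes for an identifier)

Corrected query:
SELECT id, kind, account FROM transactions WHERE account = 'ACC-104'

Result:
id | kind     | account
---+----------+--------
3  | payment  | ACC-104
6  | payment  | ACC-104
7  | transfer | ACC-104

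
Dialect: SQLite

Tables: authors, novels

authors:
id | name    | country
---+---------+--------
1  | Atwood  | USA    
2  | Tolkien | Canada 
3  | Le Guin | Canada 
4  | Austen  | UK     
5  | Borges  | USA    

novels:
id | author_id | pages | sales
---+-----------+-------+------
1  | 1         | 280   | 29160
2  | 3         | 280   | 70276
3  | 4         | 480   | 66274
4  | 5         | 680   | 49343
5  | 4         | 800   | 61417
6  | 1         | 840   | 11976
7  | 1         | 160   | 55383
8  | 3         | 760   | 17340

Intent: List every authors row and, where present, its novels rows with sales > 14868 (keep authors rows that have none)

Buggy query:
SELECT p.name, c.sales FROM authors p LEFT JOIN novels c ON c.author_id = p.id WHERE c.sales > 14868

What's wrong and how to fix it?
Bug: A WHERE condition on the right-hand table after LEFT JOIN drops unmatched parents

Fix: Move the right-table condition into the ON clause so unmatched parents are kept

Corrected query:
SELECT p.name, c.sales FROM authors p LEFT JOIN novels c ON c.author_id = p.id AND c.sales > 14868

Result:
name    | sales
--------+------
Atwood  | 29160
Atwood  | 55383
Tolkien | NULL 
Le Guin | 17340
Le Guin | 70276
Austen  | 61417
Austen  | 66274
Borges  | 49343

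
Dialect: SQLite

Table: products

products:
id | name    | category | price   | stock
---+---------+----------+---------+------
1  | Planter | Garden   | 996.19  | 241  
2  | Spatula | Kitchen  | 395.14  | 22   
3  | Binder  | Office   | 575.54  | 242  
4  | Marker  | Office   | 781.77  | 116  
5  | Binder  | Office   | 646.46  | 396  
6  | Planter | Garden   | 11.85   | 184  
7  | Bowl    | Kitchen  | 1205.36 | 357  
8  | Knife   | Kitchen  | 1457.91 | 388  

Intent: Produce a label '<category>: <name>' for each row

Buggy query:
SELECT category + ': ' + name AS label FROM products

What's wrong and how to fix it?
Bug: SQLite uses || for string concatenation; + coerces text to numbers (yielding 0)

Fix: Replace + with || to concatenate text

Corrected query:
SELECT category || ': ' || name AS label FROM products

Result:
label           
----------------
Garden: Planter 
Kitchen: Spatula
Office: Binder  
Office: Marker  
Office: Binder  
Garden: Planter 
Kitchen: Bowl   
Kitchen: Knife  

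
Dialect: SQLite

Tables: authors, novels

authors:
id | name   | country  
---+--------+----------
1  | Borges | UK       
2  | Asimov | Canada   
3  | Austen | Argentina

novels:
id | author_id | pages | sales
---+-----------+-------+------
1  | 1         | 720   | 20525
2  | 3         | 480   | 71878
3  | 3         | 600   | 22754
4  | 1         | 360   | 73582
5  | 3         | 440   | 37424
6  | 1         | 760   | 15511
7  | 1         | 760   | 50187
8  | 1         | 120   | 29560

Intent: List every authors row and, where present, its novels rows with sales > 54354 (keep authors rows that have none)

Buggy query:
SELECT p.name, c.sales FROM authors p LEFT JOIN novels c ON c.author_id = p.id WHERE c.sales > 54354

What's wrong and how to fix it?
Bug: A WHERE condition on the right-hand table after LEFT JOIN drops unmatched parents

Fix: Move the right-table condition into the ON clause so unmatched parents are kept

Corrected query:
SELECT p.name, c.sales FROM authors p LEFT JOIN novels c ON c.author_id = p.id AND c.sales > 54354

Result:
name   | sales
-------+------
Borges | 73582
Asimov | NULL 
Austen | 71878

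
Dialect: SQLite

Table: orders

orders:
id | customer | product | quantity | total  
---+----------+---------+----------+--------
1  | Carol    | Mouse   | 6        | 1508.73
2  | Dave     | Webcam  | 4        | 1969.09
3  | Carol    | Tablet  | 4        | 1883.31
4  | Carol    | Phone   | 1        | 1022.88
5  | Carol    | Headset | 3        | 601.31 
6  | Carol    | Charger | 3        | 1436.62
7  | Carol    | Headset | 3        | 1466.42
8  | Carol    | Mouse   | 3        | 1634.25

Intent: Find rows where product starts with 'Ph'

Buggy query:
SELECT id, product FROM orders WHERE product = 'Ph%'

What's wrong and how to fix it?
Bug: '=' compares the literal string including the % character; pattern matching needs LIKE

Fix: Replace '=' with LIKE so 'Ph%' is treated as a pattern

Corrected query:
SELECT id, product FROM orders WHERE product LIKE 'Ph%'

Result:
id | product
---+--------
4  | Phone  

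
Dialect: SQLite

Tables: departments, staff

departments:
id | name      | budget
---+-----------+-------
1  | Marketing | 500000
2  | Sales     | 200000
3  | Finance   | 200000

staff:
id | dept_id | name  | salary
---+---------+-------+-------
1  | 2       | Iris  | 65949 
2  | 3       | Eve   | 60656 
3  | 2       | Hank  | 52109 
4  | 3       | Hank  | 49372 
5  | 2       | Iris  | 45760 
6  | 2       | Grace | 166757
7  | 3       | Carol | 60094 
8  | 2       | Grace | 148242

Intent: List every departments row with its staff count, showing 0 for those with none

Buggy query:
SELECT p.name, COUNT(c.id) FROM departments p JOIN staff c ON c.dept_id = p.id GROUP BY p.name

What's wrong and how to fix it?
Bug: An inner join excludes parents with zero children

Fix: Use LEFT JOIN so parents without children still appear (COUNT(c.id) gives 0)

Corrected query:
SELECT p.name, COUNT(c.id) FROM departments p LEFT JOIN staff c ON c.dept_id = p.id GROUP BY p.name

Result:
name      | COUNT(c.id)
----------+------------
Finance   | 3          
Marketing | 0          
Sales     | 5          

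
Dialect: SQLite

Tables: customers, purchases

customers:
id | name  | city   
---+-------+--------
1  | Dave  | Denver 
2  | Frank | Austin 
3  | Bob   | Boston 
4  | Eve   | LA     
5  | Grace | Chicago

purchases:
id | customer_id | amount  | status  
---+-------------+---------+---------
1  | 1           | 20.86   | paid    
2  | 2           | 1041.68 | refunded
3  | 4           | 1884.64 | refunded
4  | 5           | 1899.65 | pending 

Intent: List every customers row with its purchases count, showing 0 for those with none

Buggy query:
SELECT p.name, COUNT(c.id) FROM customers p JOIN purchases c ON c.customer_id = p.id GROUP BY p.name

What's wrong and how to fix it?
Bug: An inner join excludes parents with zero children

Fix: Use LEFT JOIN so parents without children still appear (COUNT(c.id) gives 0)

Corrected query:
SELECT p.name, COUNT(c.id) FROM customers p LEFT JOIN purchases c ON c.customer_id = p.id GROUP BY p.name

Result:
name  | COUNT(c.id)
------+------------
Bob   | 0          
Dave  | 1          
Eve   | 1          
Frank | 1          
Grace | 1          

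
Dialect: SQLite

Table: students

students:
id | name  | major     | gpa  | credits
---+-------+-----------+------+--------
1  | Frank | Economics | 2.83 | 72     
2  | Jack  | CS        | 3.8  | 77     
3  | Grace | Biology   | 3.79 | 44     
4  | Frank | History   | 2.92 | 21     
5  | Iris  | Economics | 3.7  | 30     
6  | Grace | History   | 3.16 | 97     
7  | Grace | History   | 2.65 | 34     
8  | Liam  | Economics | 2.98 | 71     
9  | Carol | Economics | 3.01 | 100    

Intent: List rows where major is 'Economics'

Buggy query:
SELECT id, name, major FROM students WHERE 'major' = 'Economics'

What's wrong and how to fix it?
Bug: 'major' in single quotes is a string literal, not the column; the comparison is literal-vs-literal and never true

Fix: Reference the column as major without single quotes

Corrected query:
SELECT id, name, major FROM students WHERE major = 'Economics'

Result:
id | name  | major    
---+-------+----------
1  | Frank | Economics
5  | Iris  | Economics
8  | Liam  | Economics
9  | Carol | Economics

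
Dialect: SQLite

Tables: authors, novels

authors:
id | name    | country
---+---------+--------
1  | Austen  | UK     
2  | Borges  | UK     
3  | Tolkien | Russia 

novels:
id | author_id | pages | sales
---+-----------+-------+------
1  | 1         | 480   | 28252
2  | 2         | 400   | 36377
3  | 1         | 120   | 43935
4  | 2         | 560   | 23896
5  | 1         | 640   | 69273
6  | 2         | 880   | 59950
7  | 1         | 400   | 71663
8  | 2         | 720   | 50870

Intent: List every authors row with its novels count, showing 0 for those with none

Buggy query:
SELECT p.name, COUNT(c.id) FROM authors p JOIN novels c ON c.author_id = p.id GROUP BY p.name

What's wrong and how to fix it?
Bug: INNER JOIN drops authors rows that have no matching novels rows

Fix: Switch to LEFT JOIN to retain unmatched parent rows

Corrected query:
SELECT p.name, COUNT(c.id) FROM authors p LEFT JOIN novels c ON c.author_id = p.id GROUP BY p.name

Result:
name    | COUNT(c.id)
--------+------------
Austen  | 4          
Borges  | 4          
Tolkien | 0          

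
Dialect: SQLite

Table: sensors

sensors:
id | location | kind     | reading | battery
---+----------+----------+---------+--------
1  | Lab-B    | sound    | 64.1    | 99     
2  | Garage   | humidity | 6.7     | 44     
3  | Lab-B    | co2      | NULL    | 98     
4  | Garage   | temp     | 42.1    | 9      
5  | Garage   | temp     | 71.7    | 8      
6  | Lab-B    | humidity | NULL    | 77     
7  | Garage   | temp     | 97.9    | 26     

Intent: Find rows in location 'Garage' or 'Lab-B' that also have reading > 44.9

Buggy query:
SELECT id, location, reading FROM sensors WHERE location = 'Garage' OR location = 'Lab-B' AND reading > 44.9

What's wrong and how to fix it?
Bug: Without parentheses, AND is evaluated before OR, so the reading filter only applies to the 'Lab-B' branch

Fix: Add parentheses around the OR so the AND applies to both alternatives

Corrected query:
SELECT id, location, reading FROM sensors WHERE (location = 'Garage' OR location = 'Lab-B') AND reading > 44.9

Result:
id | location | reading
---+----------+--------
1  | Lab-B    | 64.1   
5  | Garage   | 71.7   
7  | Garage   | 97.9   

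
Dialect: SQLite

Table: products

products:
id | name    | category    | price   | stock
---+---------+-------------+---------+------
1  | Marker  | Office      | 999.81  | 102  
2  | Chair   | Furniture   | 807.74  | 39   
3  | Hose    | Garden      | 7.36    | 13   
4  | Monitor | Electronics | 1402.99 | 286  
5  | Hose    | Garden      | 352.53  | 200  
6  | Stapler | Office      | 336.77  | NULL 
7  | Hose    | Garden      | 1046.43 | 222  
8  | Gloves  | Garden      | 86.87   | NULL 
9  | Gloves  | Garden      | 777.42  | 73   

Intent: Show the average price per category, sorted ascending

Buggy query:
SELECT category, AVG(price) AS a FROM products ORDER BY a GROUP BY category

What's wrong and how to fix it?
Bug: GROUP BY must precede ORDER BY

Fix: Move ORDER BY to the end, after GROUP BY

Corrected query:
SELECT category, AVG(price) AS a FROM products GROUP BY category ORDER BY a

Result:
category    | a      
------------+--------
Garden      | 454.122
Office      | 668.29 
Furniture   | 807.74 
Electronics | 1402.99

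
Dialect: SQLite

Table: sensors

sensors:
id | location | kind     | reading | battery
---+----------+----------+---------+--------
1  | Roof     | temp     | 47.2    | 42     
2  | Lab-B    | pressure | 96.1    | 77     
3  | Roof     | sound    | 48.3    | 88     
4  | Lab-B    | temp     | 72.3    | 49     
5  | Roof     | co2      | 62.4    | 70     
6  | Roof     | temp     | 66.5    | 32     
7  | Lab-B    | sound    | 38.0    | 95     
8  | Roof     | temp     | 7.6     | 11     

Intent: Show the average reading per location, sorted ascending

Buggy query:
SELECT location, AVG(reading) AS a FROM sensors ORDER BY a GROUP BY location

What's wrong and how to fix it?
Bug: GROUP BY must precede ORDER BY

Fix: Reorder: SELECT … FROM … GROUP BY … ORDER BY …

Corrected query:
SELECT location, AVG(reading) AS a FROM sensors GROUP BY location ORDER BY a

Result:
location | a   
---------+-----
Roof     | 46.4
Lab-B    | 68.8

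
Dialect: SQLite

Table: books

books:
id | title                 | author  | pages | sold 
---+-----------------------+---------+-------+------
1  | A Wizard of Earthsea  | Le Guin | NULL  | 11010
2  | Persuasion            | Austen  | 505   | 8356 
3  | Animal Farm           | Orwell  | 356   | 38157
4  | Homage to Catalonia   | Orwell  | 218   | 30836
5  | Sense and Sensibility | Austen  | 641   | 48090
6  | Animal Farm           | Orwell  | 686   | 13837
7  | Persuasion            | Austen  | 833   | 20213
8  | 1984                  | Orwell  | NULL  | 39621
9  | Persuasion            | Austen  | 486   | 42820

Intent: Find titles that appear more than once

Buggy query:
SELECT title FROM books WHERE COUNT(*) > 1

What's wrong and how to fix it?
Bug: COUNT(*) is an aggregate and cannot be used in WHERE

Fix: Group first, then use HAVING for the count condition

Corrected query:
SELECT title FROM books GROUP BY title HAVING COUNT(*) > 1

Result:
title      
-----------
Animal Farm
Persuasion 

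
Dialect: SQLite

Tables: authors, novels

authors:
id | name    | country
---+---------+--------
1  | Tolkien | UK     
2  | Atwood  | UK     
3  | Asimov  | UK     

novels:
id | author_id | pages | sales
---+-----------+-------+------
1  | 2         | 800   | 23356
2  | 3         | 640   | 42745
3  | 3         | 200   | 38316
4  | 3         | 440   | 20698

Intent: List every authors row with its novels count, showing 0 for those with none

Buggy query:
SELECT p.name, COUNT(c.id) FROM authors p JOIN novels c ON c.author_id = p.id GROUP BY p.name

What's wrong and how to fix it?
Bug: An inner join excludes parents with zero children

Fix: Switch to LEFT JOIN to retain unmatched parent rows

Corrected query:
SELECT p.name, COUNT(c.id) FROM authors p LEFT JOIN novels c ON c.author_id = p.id GROUP BY p.name

Result:
name    | COUNT(c.id)
--------+------------
Asimov  | 3          
Atwood  | 1          
Tolkien | 0          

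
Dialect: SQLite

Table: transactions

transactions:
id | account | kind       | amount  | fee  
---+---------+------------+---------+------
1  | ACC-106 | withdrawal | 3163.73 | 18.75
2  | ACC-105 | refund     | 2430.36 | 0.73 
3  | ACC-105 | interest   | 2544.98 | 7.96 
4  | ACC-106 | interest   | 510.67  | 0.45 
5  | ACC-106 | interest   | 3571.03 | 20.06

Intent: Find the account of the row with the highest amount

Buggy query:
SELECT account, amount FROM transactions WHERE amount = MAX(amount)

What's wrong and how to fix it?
Bug: WHERE is evaluated per row; an aggregate over the whole table isn't defined there

Fix: Wrap MAX in a scalar subquery so WHERE compares against a single value

Corrected query:
SELECT account, amount FROM transactions WHERE amount = (SELECT MAX(amount) FROM transactions)

Result:
account | amount 
--------+--------
ACC-106 | 3571.03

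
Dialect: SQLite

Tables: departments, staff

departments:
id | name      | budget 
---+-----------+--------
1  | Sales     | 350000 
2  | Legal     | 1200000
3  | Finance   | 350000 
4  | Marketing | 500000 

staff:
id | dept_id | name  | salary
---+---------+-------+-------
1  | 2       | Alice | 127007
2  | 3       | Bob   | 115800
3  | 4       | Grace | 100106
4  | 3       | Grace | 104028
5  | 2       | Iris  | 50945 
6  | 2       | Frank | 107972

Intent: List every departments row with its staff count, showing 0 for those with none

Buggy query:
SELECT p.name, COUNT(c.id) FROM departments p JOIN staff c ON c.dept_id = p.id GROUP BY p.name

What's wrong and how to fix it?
Bug: An inner join excludes parents with zero children

Fix: Use LEFT JOIN so parents without children still appear (COUNT(c.id) gives 0)

Corrected query:
SELECT p.name, COUNT(c.id) FROM departments p LEFT JOIN staff c ON c.dept_id = p.id GROUP BY p.name

Result:
name      | COUNT(c.id)
----------+------------
Finance   | 2          
Legal     | 3          
Marketing | 1          
Sales     | 0          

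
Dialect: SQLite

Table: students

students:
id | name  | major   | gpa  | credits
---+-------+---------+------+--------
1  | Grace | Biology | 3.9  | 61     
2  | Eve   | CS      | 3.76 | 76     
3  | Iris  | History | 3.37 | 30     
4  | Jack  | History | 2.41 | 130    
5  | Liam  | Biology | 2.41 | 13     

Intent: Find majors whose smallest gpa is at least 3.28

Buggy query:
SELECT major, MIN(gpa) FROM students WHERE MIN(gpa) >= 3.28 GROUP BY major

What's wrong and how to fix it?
Bug: Aggregates like MIN are computed per group after WHERE runs

Fix: Use HAVING for the per-group MIN condition

Corrected query:
SELECT major, MIN(gpa) FROM students GROUP BY major HAVING MIN(gpa) >= 3.28

Result:
major | MIN(gpa)
------+---------
CS    | 3.76    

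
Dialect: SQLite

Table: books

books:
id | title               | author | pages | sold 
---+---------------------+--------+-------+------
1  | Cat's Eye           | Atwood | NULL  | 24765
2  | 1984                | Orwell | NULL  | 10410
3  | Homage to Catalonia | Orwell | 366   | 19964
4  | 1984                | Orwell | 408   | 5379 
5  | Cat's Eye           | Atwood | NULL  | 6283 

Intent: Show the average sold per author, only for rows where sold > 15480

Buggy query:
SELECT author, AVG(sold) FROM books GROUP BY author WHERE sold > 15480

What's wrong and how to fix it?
Bug: Row-level WHERE must come before GROUP BY in the clause order

Fix: Place WHERE between FROM and GROUP BY

Corrected query:
SELECT author, AVG(sold) FROM books WHERE sold > 15480 GROUP BY author

Result:
author | AVG(sold)
-------+----------
Atwood | 24765    
Orwell | 19964    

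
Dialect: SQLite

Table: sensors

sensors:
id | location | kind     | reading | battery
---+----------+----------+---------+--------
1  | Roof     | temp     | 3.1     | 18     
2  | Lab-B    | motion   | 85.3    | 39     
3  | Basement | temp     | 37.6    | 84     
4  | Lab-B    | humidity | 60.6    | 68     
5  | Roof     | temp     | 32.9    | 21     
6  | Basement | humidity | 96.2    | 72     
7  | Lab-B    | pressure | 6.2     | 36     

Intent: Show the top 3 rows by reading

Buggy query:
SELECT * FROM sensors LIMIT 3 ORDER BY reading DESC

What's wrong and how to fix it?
Bug: ORDER BY cannot follow LIMIT; LIMIT is the final clause

Fix: Swap the clauses: ORDER BY first, then LIMIT

Corrected query:
SELECT * FROM sensors ORDER BY reading DESC LIMIT 3

Result:
id | location | kind     | reading | battery
---+----------+----------+---------+--------
6  | Basement | humidity | 96.2    | 72     
2  | Lab-B    | motion   | 85.3    | 39     
4  | Lab-B    | humidity | 60.6    | 68     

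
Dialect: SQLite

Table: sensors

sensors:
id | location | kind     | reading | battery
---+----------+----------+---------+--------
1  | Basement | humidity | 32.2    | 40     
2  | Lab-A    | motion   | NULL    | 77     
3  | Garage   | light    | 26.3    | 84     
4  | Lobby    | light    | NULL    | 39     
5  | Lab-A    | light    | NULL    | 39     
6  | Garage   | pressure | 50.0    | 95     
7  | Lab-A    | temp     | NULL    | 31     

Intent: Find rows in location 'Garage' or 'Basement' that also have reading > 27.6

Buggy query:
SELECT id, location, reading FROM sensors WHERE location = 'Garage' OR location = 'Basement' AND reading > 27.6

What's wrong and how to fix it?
Bug: Without parentheses, AND is evaluated before OR, so the reading filter only applies to the 'Basement' branch

Fix: Add parentheses around the OR so the AND applies to both alternatives

Corrected query:
SELECT id, location, reading FROM sensors WHERE (location = 'Garage' OR location = 'Basement') AND reading > 27.6

Result:
id | location | reading
---+----------+--------
1  | Basement | 32.2   
6  | Garage   | 50     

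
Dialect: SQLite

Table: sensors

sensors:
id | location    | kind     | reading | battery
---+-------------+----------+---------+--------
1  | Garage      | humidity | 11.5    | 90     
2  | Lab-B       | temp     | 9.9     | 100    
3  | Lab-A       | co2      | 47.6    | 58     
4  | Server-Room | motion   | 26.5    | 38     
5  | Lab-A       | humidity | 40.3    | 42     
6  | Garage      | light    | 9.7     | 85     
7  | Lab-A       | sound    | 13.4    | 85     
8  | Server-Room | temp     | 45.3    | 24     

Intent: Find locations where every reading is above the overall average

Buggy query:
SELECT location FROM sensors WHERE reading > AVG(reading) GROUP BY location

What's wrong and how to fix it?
Bug: AVG() is an aggregate; it can't sit directly in WHERE

Fix: Compute the overall average in a scalar subquery and compare each group's MIN against it in HAVING

Corrected query:
SELECT location FROM sensors GROUP BY location HAVING MIN(reading) > (SELECT AVG(reading) FROM sensors)

Result:
location   
-----------
Server-Room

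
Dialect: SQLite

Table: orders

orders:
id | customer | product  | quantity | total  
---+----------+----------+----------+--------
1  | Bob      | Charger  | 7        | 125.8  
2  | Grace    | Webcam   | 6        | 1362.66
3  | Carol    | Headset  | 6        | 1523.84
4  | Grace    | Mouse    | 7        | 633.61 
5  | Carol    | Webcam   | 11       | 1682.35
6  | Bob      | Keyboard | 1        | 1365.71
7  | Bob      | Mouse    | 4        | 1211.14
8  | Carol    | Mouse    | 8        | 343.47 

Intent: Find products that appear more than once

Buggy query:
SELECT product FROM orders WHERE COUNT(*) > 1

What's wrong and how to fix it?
Bug: WHERE can't reference COUNT(*); aggregates are computed after WHERE

Fix: GROUP BY product, then filter groups with HAVING COUNT(*) > 1

Corrected query:
SELECT product FROM orders GROUP BY product HAVING COUNT(*) > 1

Result:
product
-------
Mouse  
Webcam 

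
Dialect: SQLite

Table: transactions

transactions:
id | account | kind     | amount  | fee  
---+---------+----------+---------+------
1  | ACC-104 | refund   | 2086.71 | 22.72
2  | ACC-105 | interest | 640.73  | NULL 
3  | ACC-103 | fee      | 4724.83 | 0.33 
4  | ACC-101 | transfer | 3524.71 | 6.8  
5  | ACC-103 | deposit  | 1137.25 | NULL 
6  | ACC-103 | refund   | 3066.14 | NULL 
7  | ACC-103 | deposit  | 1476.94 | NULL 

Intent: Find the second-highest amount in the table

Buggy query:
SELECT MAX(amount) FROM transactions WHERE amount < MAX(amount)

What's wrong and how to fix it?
Bug: The inner MAX is an aggregate inside WHERE, which is not allowed

Fix: Compute the overall MAX in a subquery, then take MAX of rows below it

Corrected query:
SELECT MAX(amount) FROM transactions WHERE amount < (SELECT MAX(amount) FROM transactions)

Result:
MAX(amount)
-----------
3524.71    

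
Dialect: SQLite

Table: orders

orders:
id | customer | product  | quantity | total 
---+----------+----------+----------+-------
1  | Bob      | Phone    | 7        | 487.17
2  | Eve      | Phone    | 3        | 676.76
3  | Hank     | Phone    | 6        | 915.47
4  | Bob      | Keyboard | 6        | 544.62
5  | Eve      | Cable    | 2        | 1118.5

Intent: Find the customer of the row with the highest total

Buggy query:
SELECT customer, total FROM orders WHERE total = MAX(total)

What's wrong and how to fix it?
Bug: WHERE is evaluated per row; an aggregate over the whole table isn't defined there

Fix: Use a subquery: WHERE total = (SELECT MAX(total) FROM orders)

Corrected query:
SELECT customer, total FROM orders WHERE total = (SELECT MAX(total) FROM orders)

Result:
customer | total 
---------+-------
Eve      | 1118.5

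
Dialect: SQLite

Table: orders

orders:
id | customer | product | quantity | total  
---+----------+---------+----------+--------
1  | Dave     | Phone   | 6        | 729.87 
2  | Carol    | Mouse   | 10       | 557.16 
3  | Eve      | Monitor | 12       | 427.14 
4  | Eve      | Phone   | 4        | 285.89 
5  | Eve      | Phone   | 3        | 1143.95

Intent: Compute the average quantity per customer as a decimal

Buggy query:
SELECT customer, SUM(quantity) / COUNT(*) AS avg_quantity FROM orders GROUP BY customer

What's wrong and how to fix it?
Bug: Both operands are integers, so '/' performs integer division and truncates

Fix: Cast one side to REAL so the division keeps the fractional part

Corrected query:
SELECT customer, SUM(quantity) * 1.0 / COUNT(*) AS avg_quantity FROM orders GROUP BY customer

Result:
customer | avg_quantity
---------+-------------
Carol    | 10          
Dave     | 6           
Eve      | 6.333333    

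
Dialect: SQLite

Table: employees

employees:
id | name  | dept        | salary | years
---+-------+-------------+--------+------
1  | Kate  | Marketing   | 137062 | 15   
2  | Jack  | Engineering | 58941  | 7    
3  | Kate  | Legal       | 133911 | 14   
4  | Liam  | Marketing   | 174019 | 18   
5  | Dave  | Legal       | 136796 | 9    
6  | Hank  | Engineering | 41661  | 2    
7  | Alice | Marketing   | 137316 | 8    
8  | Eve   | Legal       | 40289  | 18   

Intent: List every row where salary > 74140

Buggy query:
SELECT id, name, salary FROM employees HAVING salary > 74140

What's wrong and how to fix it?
Bug: This is a non-aggregate query (no GROUP BY, no aggregates), so in SQLite the HAVING clause is invalid here; a row-level condition belongs in WHERE

Fix: Replace HAVING with WHERE since the condition applies to individual rows

Corrected query:
SELECT id, name, salary FROM employees WHERE salary > 74140

Result:
id | name  | salary
---+-------+-------
1  | Kate  | 137062
3  | Kate  | 133911
4  | Liam  | 174019
5  | Dave  | 136796
7  | Alice | 137316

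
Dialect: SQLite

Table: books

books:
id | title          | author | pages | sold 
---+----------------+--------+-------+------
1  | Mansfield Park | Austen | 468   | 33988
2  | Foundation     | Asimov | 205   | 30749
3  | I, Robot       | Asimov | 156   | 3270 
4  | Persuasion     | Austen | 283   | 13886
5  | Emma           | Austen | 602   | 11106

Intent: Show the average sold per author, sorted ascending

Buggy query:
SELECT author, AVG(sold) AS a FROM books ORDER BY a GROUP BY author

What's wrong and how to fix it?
Bug: GROUP BY must precede ORDER BY

Fix: Move ORDER BY to the end, after GROUP BY

Corrected query:
SELECT author, AVG(sold) AS a FROM books GROUP BY author ORDER BY a

Result:
author | a      
-------+--------
Asimov | 17009.5
Austen | 19660  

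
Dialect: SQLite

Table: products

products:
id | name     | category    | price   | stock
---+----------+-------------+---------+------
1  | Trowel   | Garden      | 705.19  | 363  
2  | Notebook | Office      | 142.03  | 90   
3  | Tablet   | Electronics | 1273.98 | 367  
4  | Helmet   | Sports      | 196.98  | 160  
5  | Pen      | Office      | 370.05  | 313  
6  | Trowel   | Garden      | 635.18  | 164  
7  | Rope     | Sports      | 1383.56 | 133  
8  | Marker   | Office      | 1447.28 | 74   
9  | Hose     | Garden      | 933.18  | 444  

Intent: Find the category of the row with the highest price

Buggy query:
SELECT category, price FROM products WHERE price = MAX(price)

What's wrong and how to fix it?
Bug: MAX(price) is an aggregate and cannot be used directly in WHERE

Fix: Use a subquery: WHERE price = (SELECT MAX(price) FROM products)

Corrected query:
SELECT category, price FROM products WHERE price = (SELECT MAX(price) FROM products)

Result:
category | price  
---------+--------
Office   | 1447.28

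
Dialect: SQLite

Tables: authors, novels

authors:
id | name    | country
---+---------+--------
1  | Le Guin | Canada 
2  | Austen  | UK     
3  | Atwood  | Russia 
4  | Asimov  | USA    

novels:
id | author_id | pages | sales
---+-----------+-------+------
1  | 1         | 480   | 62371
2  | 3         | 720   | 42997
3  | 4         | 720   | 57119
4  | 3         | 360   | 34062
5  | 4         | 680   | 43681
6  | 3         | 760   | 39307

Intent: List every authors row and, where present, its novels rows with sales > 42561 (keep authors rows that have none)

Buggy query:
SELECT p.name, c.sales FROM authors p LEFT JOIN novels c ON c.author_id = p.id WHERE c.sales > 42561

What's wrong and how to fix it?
Bug: A WHERE condition on the right-hand table after LEFT JOIN drops unmatched parents

Fix: Put 'c.sales > 42561' in the JOIN's ON clause instead of WHERE

Corrected query:
SELECT p.name, c.sales FROM authors p LEFT JOIN novels c ON c.author_id = p.id AND c.sales > 42561

Result:
name    | sales
--------+------
Le Guin | 62371
Austen  | NULL 
Atwood  | 42997
Asimov  | 43681
Asimov  | 57119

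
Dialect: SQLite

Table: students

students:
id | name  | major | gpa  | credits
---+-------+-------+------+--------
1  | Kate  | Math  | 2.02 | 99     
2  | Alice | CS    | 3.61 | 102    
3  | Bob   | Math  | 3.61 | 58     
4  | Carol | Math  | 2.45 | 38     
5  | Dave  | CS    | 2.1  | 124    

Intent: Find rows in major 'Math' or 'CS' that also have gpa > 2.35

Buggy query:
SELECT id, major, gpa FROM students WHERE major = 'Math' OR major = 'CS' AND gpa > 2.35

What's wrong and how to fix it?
Bug: Without parentheses, AND is evaluated before OR, so the gpa filter only applies to the 'CS' branch

Fix: Add parentheses around the OR so the AND applies to both alternatives

Corrected query:
SELECT id, major, gpa FROM students WHERE (major = 'Math' OR major = 'CS') AND gpa > 2.35

Result:
id | major | gpa 
---+-------+-----
2  | CS    | 3.61
3  | Math  | 3.61
4  | Math  | 2.45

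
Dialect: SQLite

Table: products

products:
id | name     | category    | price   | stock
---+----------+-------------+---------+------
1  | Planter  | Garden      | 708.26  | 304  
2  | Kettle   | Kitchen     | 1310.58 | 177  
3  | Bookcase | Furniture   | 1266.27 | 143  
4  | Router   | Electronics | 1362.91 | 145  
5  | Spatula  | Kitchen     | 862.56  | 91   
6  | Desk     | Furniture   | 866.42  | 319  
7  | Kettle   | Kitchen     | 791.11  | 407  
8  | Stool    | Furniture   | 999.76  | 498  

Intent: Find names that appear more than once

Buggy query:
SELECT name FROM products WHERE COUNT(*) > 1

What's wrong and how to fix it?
Bug: COUNT(*) is an aggregate and cannot be used in WHERE

Fix: Group first, then use HAVING for the count condition

Corrected query:
SELECT name FROM products GROUP BY name HAVING COUNT(*) > 1

Result:
name  
------
Kettle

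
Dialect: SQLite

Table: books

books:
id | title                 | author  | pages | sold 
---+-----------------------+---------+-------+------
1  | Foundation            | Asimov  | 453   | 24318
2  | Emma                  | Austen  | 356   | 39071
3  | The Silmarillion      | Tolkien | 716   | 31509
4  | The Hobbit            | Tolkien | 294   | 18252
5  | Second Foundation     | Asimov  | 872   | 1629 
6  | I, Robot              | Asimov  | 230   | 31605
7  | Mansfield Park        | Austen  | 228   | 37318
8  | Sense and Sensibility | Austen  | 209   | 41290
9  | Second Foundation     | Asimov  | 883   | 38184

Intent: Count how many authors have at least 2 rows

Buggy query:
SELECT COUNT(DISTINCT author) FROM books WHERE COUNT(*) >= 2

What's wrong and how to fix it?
Bug: WHERE filters individual rows, not groups, so a group-level COUNT is invalid there

Fix: Group first with HAVING COUNT(*) >= 2, then COUNT the resulting groups

Corrected query:
SELECT COUNT(*) FROM (SELECT author FROM books GROUP BY author HAVING COUNT(*) >= 2)

Result:
COUNT(*)
--------
3       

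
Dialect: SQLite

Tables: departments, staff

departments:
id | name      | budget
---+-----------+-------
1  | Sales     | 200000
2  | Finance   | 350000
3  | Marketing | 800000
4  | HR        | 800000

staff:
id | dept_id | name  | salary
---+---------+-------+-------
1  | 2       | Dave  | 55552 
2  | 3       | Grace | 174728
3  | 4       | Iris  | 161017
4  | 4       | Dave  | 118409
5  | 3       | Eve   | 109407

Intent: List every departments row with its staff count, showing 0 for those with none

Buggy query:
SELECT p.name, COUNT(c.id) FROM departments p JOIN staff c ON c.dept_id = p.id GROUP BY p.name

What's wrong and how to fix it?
Bug: INNER JOIN drops departments rows that have no matching staff rows

Fix: Use LEFT JOIN so parents without children still appear (COUNT(c.id) gives 0)

Corrected query:
SELECT p.name, COUNT(c.id) FROM departments p LEFT JOIN staff c ON c.dept_id = p.id GROUP BY p.name

Result:
name      | COUNT(c.id)
----------+------------
Finance   | 1          
HR        | 2          
Marketing | 2          
Sales     | 0          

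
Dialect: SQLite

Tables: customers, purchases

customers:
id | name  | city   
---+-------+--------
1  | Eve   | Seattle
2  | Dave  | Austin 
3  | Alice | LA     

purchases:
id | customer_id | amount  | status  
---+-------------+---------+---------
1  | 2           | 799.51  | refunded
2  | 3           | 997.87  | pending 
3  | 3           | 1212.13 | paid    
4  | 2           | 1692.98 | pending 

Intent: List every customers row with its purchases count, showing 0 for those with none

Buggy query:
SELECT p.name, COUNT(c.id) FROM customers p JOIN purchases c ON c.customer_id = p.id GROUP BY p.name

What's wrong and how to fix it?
Bug: An inner join excludes parents with zero children

Fix: Switch to LEFT JOIN to retain unmatched parent rows

Corrected query:
SELECT p.name, COUNT(c.id) FROM customers p LEFT JOIN purchases c ON c.customer_id = p.id GROUP BY p.name

Result:
name  | COUNT(c.id)
------+------------
Alice | 2          
Dave  | 2          
Eve   | 0          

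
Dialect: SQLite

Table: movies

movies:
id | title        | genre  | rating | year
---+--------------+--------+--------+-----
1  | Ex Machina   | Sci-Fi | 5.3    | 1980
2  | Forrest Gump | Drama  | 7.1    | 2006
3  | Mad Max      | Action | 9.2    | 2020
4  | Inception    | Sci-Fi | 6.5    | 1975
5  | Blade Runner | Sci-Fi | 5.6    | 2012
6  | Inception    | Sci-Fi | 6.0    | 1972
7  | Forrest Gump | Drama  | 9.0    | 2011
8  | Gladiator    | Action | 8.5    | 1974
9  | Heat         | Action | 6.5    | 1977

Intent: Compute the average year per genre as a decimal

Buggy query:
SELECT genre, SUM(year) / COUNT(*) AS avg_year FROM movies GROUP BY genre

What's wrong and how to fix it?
Bug: Both operands are integers, so '/' performs integer division and truncates

Fix: Cast one side to REAL so the division keeps the fractional part

Corrected query:
SELECT genre, SUM(year) * 1.0 / COUNT(*) AS avg_year FROM movies GROUP BY genre

Result:
genre  | avg_year   
-------+------------
Action | 1990.333333
Drama  | 2008.5     
Sci-Fi | 1984.75    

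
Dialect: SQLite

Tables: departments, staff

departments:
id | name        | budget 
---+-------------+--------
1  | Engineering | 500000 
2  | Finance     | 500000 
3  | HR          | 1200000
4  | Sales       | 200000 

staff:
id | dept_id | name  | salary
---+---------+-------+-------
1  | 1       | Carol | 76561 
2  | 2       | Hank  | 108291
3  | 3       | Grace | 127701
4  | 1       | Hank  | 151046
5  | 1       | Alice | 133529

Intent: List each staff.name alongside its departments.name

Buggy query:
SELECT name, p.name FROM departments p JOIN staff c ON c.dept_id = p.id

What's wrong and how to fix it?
Bug: 'name' exists in both joined tables, so the database can't tell which one is meant

Fix: Qualify the column with its table alias (c.name)

Corrected query:
SELECT c.name, p.name FROM departments p JOIN staff c ON c.dept_id = p.id

Result:
name  | name       
------+------------
Carol | Engineering
Hank  | Finance    
Grace | HR         
Hank  | Engineering
Alice | Engineering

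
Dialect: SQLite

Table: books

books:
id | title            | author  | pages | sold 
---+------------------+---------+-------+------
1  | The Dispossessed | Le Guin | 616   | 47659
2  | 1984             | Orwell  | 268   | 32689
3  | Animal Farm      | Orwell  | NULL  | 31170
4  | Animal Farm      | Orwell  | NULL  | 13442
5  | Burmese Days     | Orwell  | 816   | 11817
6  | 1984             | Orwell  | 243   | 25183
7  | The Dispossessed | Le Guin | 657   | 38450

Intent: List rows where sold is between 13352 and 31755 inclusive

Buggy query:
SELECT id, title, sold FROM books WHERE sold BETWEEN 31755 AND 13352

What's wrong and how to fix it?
Bug: The bounds are reversed; BETWEEN a AND b requires a <= b to match anything

Fix: Swap the bounds so the smaller value comes first

Corrected query:
SELECT id, title, sold FROM books WHERE sold BETWEEN 13352 AND 31755

Result:
id | title       | sold 
---+-------------+------
3  | Animal Farm | 31170
4  | Animal Farm | 13442
6  | 1984        | 25183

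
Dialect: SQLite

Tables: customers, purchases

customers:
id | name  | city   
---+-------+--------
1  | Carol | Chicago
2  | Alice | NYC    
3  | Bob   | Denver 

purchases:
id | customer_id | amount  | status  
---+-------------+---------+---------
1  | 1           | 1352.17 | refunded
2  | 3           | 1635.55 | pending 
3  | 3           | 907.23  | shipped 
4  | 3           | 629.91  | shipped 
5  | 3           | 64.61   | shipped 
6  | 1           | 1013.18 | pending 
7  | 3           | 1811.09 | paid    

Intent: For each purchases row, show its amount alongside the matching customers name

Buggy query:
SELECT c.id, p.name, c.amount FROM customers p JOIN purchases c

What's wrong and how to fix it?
Bug: Missing join condition: each purchases row is matched to all customers rows instead of just its own

Fix: Specify the join condition linking the foreign key to the parent id

Corrected query:
SELECT c.id, p.name, c.amount FROM customers p JOIN purchases c ON c.customer_id = p.id

Result:
id | name  | amount 
---+-------+--------
1  | Carol | 1352.17
2  | Bob   | 1635.55
3  | Bob   | 907.23 
4  | Bob   | 629.91 
5  | Bob   | 64.61  
6  | Carol | 1013.18
7  | Bob   | 1811.09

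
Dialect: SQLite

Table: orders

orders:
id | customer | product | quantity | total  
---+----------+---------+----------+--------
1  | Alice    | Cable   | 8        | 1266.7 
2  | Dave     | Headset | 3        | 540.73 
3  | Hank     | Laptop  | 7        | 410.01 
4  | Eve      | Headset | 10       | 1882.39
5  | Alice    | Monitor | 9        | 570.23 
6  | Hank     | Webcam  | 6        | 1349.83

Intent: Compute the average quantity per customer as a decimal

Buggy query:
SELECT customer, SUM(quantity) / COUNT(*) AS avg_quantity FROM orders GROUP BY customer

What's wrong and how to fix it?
Bug: Both operands are integers, so '/' performs integer division and truncates

Fix: Cast one side to REAL so the division keeps the fractional part

Corrected query:
SELECT customer, SUM(quantity) * 1.0 / COUNT(*) AS avg_quantity FROM orders GROUP BY customer

Result:
customer | avg_quantity
---------+-------------
Alice    | 8.5         
Dave     | 3           
Eve      | 10          
Hank     | 6.5         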